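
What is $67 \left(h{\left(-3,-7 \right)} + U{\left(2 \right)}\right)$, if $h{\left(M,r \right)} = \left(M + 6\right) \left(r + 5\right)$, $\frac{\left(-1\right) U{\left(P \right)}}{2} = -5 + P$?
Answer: $0$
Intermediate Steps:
$U{\left(P \right)} = 10 - 2 P$ ($U{\left(P \right)} = - 2 \left(-5 + P\right) = 10 - 2 P$)
$h{\left(M,r \right)} = \left(5 + r\right) \left(6 + M\right)$ ($h{\left(M,r \right)} = \left(6 + M\right) \left(5 + r\right) = \left(5 + r\right) \left(6 + M\right)$)
$67 \left(h{\left(-3,-7 \right)} + U{\left(2 \right)}\right) = 67 \left(\left(30 + 5 \left(-3\right) + 6 \left(-7\right) - -21\right) + \left(10 - 4\right)\right) = 67 \left(\left(30 - 15 - 42 + 21\right) + \left(10 - 4\right)\right) = 67 \left(-6 + 6\right) = 67 \cdot 0 = 0$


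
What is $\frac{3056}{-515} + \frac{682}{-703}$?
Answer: $- \frac{2499598}{362045} \approx -6.9041$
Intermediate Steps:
$\frac{3056}{-515} + \frac{682}{-703} = 3056 \left(- \frac{1}{515}\right) + 682 \left(- \frac{1}{703}\right) = - \frac{3056}{515} - \frac{682}{703} = - \frac{2499598}{362045}$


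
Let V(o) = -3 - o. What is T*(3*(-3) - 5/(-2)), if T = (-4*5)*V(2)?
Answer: -650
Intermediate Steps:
T = 100 (T = (-4*5)*(-3 - 1*2) = -20*(-3 - 2) = -20*(-5) = 100)
T*(3*(-3) - 5/(-2)) = 100*(3*(-3) - 5/(-2)) = 100*(-9 - 5*(-½)) = 100*(-9 + 5/2) = 100*(-13/2) = -650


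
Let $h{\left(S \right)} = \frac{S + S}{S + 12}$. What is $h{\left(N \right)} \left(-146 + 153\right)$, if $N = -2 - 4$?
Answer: $-14$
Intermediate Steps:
$N = -6$
$h{\left(S \right)} = \frac{2 S}{12 + S}$
$h{\left(N \right)} \left(-146 + 153\right) = 2 \left(-6\right) \frac{1}{12 - 6} \left(-146 + 153\right) = 2 \left(-6\right) \frac{1}{6} \cdot 7 = \left(-2\right) 7 = -14$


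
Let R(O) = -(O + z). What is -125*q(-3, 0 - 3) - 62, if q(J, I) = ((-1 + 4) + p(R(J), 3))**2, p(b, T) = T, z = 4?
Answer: -4562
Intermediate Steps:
R(O) = -4 - O (R(O) = -(O + 4) = -(4 + O) = -4 - O)
q(J, I) = 36 (q(J, I) = ((-1 + 4) + 3)**2 = (3 + 3)**2 = 6**2 = 36)
-125*q(-3, 0 - 3) - 62 = -125*36 - 62 = -4500 - 62 = -4562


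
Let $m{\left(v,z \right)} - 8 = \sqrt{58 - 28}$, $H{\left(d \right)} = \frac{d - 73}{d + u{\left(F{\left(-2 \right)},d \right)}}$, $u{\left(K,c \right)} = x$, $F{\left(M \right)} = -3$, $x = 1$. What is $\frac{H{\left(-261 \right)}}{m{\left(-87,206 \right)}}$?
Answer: $\frac{334}{1105} - \frac{167 \sqrt{30}}{4420} \approx 0.095317$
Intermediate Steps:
$u{\left(K,c \right)} = 1$
$H{\left(d \right)} = \frac{-73 + d}{1 + d}$ ($H{\left(d \right)} = \frac{d - 73}{d + 1} = \frac{-73 + d}{1 + d}$)
$m{\left(v,z \right)} = 8 + \sqrt{30}$ ($m{\left(v,z \right)} = 8 + \sqrt{58 - 28} = 8 + \sqrt{30}$)
$\frac{H{\left(-261 \right)}}{m{\left(-87,206 \right)}} = \frac{\frac{1}{1 - 261} \left(-73 - 261\right)}{8 + \sqrt{30}} = \frac{\frac{1}{-260} \left(-334\right)}{8 + \sqrt{30}} = \frac{\left(- \frac{1}{260}\right) \left(-334\right)}{8 + \sqrt{30}} = \frac{167}{130 \left(8 + \sqrt{30}\right)}$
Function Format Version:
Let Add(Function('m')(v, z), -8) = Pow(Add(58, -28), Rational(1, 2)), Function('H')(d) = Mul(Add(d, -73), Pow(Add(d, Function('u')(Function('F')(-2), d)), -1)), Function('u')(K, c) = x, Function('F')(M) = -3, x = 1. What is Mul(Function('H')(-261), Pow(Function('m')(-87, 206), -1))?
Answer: Add(Rational(334, 1105), Mul(Rational(-167, 4420), Pow(30, Rational(1, 2)))) ≈ 0.095317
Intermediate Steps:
Function('u')(K, c) = 1
Function('H')(d) = Mul(Pow(Add(1, d), -1), Add(-73, d)) (Function('H')(d) = Mul(Add(d, -73), Pow(Add(d, 1), -1)) = Mul(Add(-73, d), Pow(Add(1, d), -1)) = Mul(Pow(Add(1, d), -1), Add(-73, d)))
Function('m')(v, z) = Add(8, Pow(30, Rational(1, 2))) (Function('m')(v, z) = Add(8, Pow(Add(58, -28), Rational(1, 2))) = Add(8, Pow(30, Rational(1, 2))))
Mul(Function('H')(-261), Pow(Function('m')(-87, 206), -1)) = Mul(Mul(Pow(Add(1, -261), -1), Add(-73, -261)), Pow(Add(8, Pow(30, Rational(1, 2))), -1)) = Mul(Mul(Pow(-260, -1), -334), Pow(Add(8, Pow(30, Rational(1, 2))), -1)) = Mul(Mul(Rational(-1, 260), -334), Pow(Add(8, Pow(30, Rational(1, 2))), -1)) = Mul(Rational(167, 130), Pow(Add(8, Pow(30, Rational(1, 2))), -1))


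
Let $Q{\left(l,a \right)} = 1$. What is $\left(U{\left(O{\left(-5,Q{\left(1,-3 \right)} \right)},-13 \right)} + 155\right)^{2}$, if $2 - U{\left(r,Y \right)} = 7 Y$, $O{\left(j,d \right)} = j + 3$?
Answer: $61504$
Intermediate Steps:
$O{\left(j,d \right)} = 3 + j$
$U{\left(r,Y \right)} = 2 - 7 Y$
$\left(U{\left(O{\left(-5,Q{\left(1,-3 \right)} \right)},-13 \right)} + 155\right)^{2} = \left(\left(2 - -91\right) + 155\right)^{2} = \left(\left(2 + 91\right) + 155\right)^{2} = \left(93 + 155\right)^{2} = 248^{2} = 61504$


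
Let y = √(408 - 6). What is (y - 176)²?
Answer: (176 - √402)² ≈ 24320.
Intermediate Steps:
y = √402 ≈ 20.050
(y - 176)² = (√402 - 176)² = (-176 + √402)²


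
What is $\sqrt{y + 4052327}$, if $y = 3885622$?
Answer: $\sqrt{7937949} \approx 2817.4$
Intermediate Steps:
$\sqrt{y + 4052327} = \sqrt{3885622 + 4052327} = \sqrt{7937949}$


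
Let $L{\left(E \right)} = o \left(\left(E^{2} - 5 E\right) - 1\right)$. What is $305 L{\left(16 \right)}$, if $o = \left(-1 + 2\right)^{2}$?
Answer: $53375$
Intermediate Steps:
$o = 1$ ($o = 1^{2} = 1$)
$L{\left(E \right)} = -1 + E^{2} - 5 E$ ($L{\left(E \right)} = 1 \left(\left(E^{2} - 5 E\right) - 1\right) = 1 \left(-1 + E^{2} - 5 E\right) = -1 + E^{2} - 5 E$)
$305 L{\left(16 \right)} = 305 \left(-1 + 16^{2} - 80\right) = 305 \left(-1 + 256 - 80\right) = 305 \cdot 175 = 53375$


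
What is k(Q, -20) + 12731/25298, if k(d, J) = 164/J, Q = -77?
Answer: -973563/126490 ≈ -7.6968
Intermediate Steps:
k(Q, -20) + 12731/25298 = 164/(-20) + 12731/25298 = 164*(-1/20) + 12731*(1/25298) = -41/5 + 12731/25298 = -973563/126490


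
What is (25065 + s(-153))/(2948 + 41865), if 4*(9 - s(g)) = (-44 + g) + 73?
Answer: 25105/44813 ≈ 0.56022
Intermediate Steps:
s(g) = 7/4 - g/4 (s(g) = 9 - ((-44 + g) + 73)/4 = 9 - (29 + g)/4 = 9 + (-29/4 - g/4) = 7/4 - g/4)
(25065 + s(-153))/(2948 + 41865) = (25065 + (7/4 - ¼*(-153)))/(2948 + 41865) = (25065 + (7/4 + 153/4))/44813 = (25065 + 40)*(1/44813) = 25105*(1/44813) = 25105/44813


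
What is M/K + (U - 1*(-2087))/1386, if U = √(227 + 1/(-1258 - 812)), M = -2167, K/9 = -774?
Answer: 487264/268191 + √108074470/956340 ≈ 1.8277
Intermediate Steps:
K = -6966 (K = 9*(-774) = -6966)
U = √108074470/690 (U = √(227 + 1/(-2070)) = √(227 - 1/2070) = √(469889/2070) = √108074470/690 ≈ 15.066)
M/K + (U - 1*(-2087))/1386 = -2167/(-6966) + (√108074470/690 - 1*(-2087))/1386 = -2167*(-1/6966) + (√108074470/690 + 2087)*(1/1386) = 2167/6966 + (2087 + √108074470/690)*(1/1386) = 2167/6966 + (2087/1386 + √108074470/956340) = 487264/268191 + √108074470/956340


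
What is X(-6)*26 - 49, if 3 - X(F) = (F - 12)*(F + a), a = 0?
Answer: -2779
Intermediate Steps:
X(F) = 3 - F*(-12 + F) (X(F) = 3 - (F - 12)*(F + 0) = 3 - (-12 + F)*F = 3 - F*(-12 + F))
X(-6)*26 - 49 = (3 - 1*(-6)**2 + 12*(-6))*26 - 49 = (3 - 1*36 - 72)*26 - 49 = (3 - 36 - 72)*26 - 49 = -105*26 - 49 = -2730 - 49 = -2779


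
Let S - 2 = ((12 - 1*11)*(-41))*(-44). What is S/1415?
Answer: 1806/1415 ≈ 1.2763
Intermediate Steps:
S = 1806 (S = 2 + ((12 - 1*11)*(-41))*(-44) = 2 + ((12 - 11)*(-41))*(-44) = 2 + (1*(-41))*(-44) = 2 - 41*(-44) = 2 + 1804 = 1806)
S/1415 = 1806/1415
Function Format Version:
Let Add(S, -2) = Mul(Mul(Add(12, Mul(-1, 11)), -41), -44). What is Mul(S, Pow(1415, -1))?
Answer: Rational(1806, 1415) ≈ 1.2763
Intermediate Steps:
S = 1806 (S = Add(2, Mul(Mul(Add(12, Mul(-1, 11)), -41), -44)) = Add(2, Mul(Mul(Add(12, -11), -41), -44)) = Add(2, Mul(Mul(1, -41), -44)) = Add(2, Mul(-41, -44)) = Add(2, 1804) = 1806)
Mul(S, Pow(1415, -1)) = Mul(1806, Pow(1415, -1)) = Mul(1806, Rational(1, 1415)) = Rational(1806, 1415)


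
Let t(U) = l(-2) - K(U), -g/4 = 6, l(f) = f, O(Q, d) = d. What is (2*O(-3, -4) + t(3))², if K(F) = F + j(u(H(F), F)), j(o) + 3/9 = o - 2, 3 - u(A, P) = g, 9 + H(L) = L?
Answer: 12769/9 ≈ 1418.8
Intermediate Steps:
H(L) = -9 + L
g = -24 (g = -4*6 = -24)
u(A, P) = 27 (u(A, P) = 3 - 1*(-24) = 3 + 24 = 27)
j(o) = -7/3 + o (j(o) = -⅓ + (o - 2) = -⅓ + (-2 + o) = -7/3 + o)
K(F) = 74/3 + F (K(F) = F + (-7/3 + 27) = F + 74/3 = 74/3 + F)
t(U) = -80/3 - U (t(U) = -2 - (74/3 + U) = -2 + (-74/3 - U) = -80/3 - U)
(2*O(-3, -4) + t(3))² = (2*(-4) + (-80/3 - 1*3))² = (-8 + (-80/3 - 3))² = (-8 - 89/3)² = (-113/3)² = 12769/9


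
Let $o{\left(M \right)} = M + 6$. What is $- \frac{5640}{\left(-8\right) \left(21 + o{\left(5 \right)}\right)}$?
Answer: $\frac{705}{32} \approx 22.031$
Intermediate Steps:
$o{\left(M \right)} = 6 + M$
$- \frac{5640}{\left(-8\right) \left(21 + o{\left(5 \right)}\right)} = - \frac{5640}{\left(-8\right) \left(21 + \left(6 + 5\right)\right)} = - \frac{5640}{\left(-8\right) \left(21 + 11\right)} = - \frac{5640}{\left(-8\right) 32} = - \frac{5640}{-256} = \left(-5640\right) \left(- \frac{1}{256}\right) = \frac{705}{32}$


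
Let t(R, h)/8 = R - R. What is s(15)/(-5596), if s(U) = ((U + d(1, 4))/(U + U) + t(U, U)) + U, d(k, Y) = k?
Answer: -233/83940 ≈ -0.0027758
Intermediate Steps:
t(R, h) = 0 (t(R, h) = 8*(R - R) = 8*0 = 0)
s(U) = U + (1 + U)/(2*U) (s(U) = ((U + 1)/(U + U) + 0) + U = ((1 + U)/((2*U)) + 0) + U = ((1 + U)*(1/(2*U)) + 0) + U = ((1 + U)/(2*U) + 0) + U = (1 + U)/(2*U) + U = U + (1 + U)/(2*U))
s(15)/(-5596) = (½ + 15 + (½)/15)/(-5596) = (½ + 15 + (½)*(1/15))*(-1/5596) = (½ + 15 + 1/30)*(-1/5596) = (233/15)*(-1/5596) = -233/83940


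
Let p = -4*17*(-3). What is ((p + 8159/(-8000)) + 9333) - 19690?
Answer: -81232159/8000 ≈ -10154.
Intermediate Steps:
p = 204 (p = -68*(-3) = 204)
((p + 8159/(-8000)) + 9333) - 19690 = ((204 + 8159/(-8000)) + 9333) - 19690 = ((204 + 8159*(-1/8000)) + 9333) - 19690 = ((204 - 8159/8000) + 9333) - 19690 = (1623841/8000 + 9333) - 19690 = 76287841/8000 - 19690 = -81232159/8000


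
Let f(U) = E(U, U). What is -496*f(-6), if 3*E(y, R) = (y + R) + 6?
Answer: 992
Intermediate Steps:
E(y, R) = 2 + R/3 + y/3 (E(y, R) = ((y + R) + 6)/3 = ((R + y) + 6)/3 = (6 + R + y)/3 = 2 + R/3 + y/3)
f(U) = 2 + 2*U/3 (f(U) = 2 + U/3 + U/3 = 2 + 2*U/3)
-496*f(-6) = -496*(2 + (⅔)*(-6)) = -496*(2 - 4) = -496*(-2) = 992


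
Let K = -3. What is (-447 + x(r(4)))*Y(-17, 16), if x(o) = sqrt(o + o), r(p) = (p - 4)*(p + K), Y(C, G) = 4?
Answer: -1788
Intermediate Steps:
r(p) = (-4 + p)*(-3 + p) (r(p) = (p - 4)*(p - 3) = (-4 + p)*(-3 + p))
x(o) = sqrt(2)*sqrt(o) (x(o) = sqrt(2*o) = sqrt(2)*sqrt(o))
(-447 + x(r(4)))*Y(-17, 16) = (-447 + sqrt(2)*sqrt(12 + 4**2 - 7*4))*4 = (-447 + sqrt(2)*sqrt(12 + 16 - 28))*4 = (-447 + sqrt(2)*sqrt(0))*4 = (-447 + sqrt(2)*0)*4 = (-447 + 0)*4 = -447*4 = -1788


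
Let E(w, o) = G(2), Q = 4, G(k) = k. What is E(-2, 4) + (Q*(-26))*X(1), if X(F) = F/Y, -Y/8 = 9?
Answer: 31/9 ≈ 3.4444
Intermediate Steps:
Y = -72 (Y = -8*9 = -72)
E(w, o) = 2
X(F) = -F/72 (X(F) = F/(-72) = F*(-1/72) = -F/72)
E(-2, 4) + (Q*(-26))*X(1) = 2 + (4*(-26))*(-1/72*1) = 2 - 104*(-1/72) = 2 + 13/9 = 31/9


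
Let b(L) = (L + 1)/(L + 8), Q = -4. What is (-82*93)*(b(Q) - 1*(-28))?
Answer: -415617/2 ≈ -2.0781e+5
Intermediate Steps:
b(L) = (1 + L)/(8 + L)
(-82*93)*(b(Q) - 1*(-28)) = (-82*93)*((1 - 4)/(8 - 4) - 1*(-28)) = -7626*(-3/4 + 28) = -7626*109/4 = -415617/2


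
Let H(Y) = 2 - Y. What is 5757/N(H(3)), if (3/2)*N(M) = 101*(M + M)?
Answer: -171/4 ≈ -42.750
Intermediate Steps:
N(M) = 404*M/3 (N(M) = 2*(101*(M + M))/3 = 2*(101*(2*M))/3 = 2*(202*M)/3 = 404*M/3)
5757/N(H(3)) = 5757/((404*(2 - 1*3)/3)) = 5757/((404*(2 - 3)/3)) = 5757/(((404/3)*(-1))) = 5757/(-404/3) = 5757*(-3/404) = -171/4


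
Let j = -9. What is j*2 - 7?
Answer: -25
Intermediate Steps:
j*2 - 7 = -9*2 - 7 = -18 - 7 = -25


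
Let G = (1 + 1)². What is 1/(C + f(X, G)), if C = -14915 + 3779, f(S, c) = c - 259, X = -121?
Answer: -1/11391 ≈ -8.7789e-5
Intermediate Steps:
G = 4 (G = 2² = 4)
f(S, c) = -259 + c
C = -11136
1/(C + f(X, G)) = 1/(-11136 + (-259 + 4)) = 1/(-11136 - 255) = 1/(-11391) = -1/11391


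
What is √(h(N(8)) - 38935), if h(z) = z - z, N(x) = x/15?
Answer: I*√38935 ≈ 197.32*I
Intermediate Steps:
N(x) = x/15 (N(x) = x*(1/15) = x/15)
h(z) = 0
√(h(N(8)) - 38935) = √(0 - 38935) = √(-38935) = I*√38935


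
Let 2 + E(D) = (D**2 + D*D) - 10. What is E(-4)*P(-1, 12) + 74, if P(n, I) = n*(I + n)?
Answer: -146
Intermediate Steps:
E(D) = -12 + 2*D**2 (E(D) = -2 + ((D**2 + D*D) - 10) = -2 + ((D**2 + D**2) - 10) = -2 + (2*D**2 - 10) = -2 + (-10 + 2*D**2) = -12 + 2*D**2)
E(-4)*P(-1, 12) + 74 = (-12 + 2*(-4)**2)*(-(12 - 1)) + 74 = (-12 + 2*16)*(-1*11) + 74 = (-12 + 32)*(-11) + 74 = 20*(-11) + 74 = -220 + 74 = -146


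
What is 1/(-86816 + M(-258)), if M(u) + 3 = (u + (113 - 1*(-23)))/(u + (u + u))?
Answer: -387/33598892 ≈ -1.1518e-5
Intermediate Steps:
M(u) = -3 + (136 + u)/(3*u) (M(u) = -3 + (u + (113 - 1*(-23)))/(u + (u + u)) = -3 + (u + (113 + 23))/(u + 2*u) = -3 + (u + 136)/((3*u)) = -3 + (136 + u)*(1/(3*u)) = -3 + (136 + u)/(3*u))
1/(-86816 + M(-258)) = 1/(-86816 + (8/3)*(17 - 1*(-258))/(-258)) = 1/(-86816 + (8/3)*(-1/258)*(17 + 258)) = 1/(-86816 + (8/3)*(-1/258)*275) = 1/(-86816 - 1100/387) = 1/(-33598892/387) = -387/33598892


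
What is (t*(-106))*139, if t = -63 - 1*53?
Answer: 1709144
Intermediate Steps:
t = -116 (t = -63 - 53 = -116)
(t*(-106))*139 = -116*(-106)*139 = 12296*139 = 1709144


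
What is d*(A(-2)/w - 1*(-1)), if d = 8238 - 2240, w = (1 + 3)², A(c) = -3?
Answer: 38987/8 ≈ 4873.4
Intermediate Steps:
w = 16 (w = 4² = 16)
d = 5998
d*(A(-2)/w - 1*(-1)) = 5998*(-3/16 - 1*(-1)) = 5998*(-3*1/16 + 1) = 5998*(-3/16 + 1) = 5998*(13/16) = 38987/8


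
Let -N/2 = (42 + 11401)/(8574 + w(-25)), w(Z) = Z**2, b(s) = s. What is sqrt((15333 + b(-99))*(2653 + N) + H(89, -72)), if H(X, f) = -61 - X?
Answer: 4*sqrt(213551874335211)/9199 ≈ 6354.4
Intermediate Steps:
N = -22886/9199 (N = -2*(42 + 11401)/(8574 + (-25)**2) = -22886/(8574 + 625) = -22886/9199 ≈ -2.4879)
sqrt((15333 + b(-99))*(2653 + N) + H(89, -72)) = sqrt((15333 - 99)*(2653 - 22886/9199) + (-61 - 1*89)) = sqrt(15234*(24382061/9199) + (-61 - 89)) = sqrt(371436317274/9199 - 150) = sqrt(371434937424/9199) = 4*sqrt(213551874335211)/9199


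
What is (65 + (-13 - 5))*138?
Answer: 6486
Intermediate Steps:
(65 + (-13 - 5))*138 = (65 - 18)*138 = 47*138 = 6486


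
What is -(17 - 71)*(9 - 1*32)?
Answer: -1242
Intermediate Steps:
-(17 - 71)*(9 - 1*32) = -(-54)*(9 - 32) = -(-54)*(-23) = -1*1242 = -1242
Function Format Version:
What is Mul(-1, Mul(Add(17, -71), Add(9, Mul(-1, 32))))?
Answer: -1242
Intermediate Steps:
Mul(-1, Mul(Add(17, -71), Add(9, Mul(-1, 32)))) = Mul(-1, Mul(-54, Add(9, -32))) = Mul(-1, Mul(-54, -23)) = Mul(-1, 1242) = -1242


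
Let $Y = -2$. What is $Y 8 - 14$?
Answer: $-30$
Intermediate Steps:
$Y 8 - 14 = \left(-2\right) 8 - 14 = -16 - 14 = -30$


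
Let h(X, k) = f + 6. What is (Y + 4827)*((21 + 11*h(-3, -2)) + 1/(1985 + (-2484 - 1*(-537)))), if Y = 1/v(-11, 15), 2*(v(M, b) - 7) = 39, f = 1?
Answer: 952977925/2014 ≈ 4.7318e+5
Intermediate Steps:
v(M, b) = 53/2 (v(M, b) = 7 + (1/2)*39 = 7 + 39/2 = 53/2)
h(X, k) = 7 (h(X, k) = 1 + 6 = 7)
Y = 2/53 (Y = 1/(53/2) = 2/53 ≈ 0.037736)
(Y + 4827)*((21 + 11*h(-3, -2)) + 1/(1985 + (-2484 - 1*(-537)))) = (2/53 + 4827)*((21 + 11*7) + 1/(1985 + (-2484 - 1*(-537)))) = 255833*((21 + 77) + 1/(1985 + (-2484 + 537)))/53 = 255833*(98 + 1/(1985 - 1947))/53 = 255833*(98 + 1/38)/53 = (255833/53)*(3725/38) = 952977925/2014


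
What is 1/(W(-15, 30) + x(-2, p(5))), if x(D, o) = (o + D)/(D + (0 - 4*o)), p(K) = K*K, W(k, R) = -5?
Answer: -102/533 ≈ -0.19137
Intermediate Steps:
p(K) = K²
x(D, o) = (D + o)/(D - 4*o)
1/(W(-15, 30) + x(-2, p(5))) = 1/(-5 + (-2 + 5²)/(-2 - 4*5²)) = 1/(-5 + (-2 + 25)/(-2 - 4*25)) = 1/(-5 + 23/(-2 - 100)) = 1/(-5 + 23/(-102)) = 1/(-5 - 1/102*23) = 1/(-5 - 23/102) = 1/(-533/102) = -102/533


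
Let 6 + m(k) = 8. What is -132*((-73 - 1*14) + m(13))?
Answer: 11220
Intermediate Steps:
m(k) = 2 (m(k) = -6 + 8 = 2)
-132*((-73 - 1*14) + m(13)) = -132*((-73 - 1*14) + 2) = -132*((-73 - 14) + 2) = -132*(-87 + 2) = -132*(-85) = 11220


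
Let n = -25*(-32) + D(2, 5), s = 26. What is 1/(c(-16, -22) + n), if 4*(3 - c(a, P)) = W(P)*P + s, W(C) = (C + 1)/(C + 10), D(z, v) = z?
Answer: 8/6465 ≈ 0.0012374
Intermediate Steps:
W(C) = (1 + C)/(10 + C)
n = 802 (n = -25*(-32) + 2 = 800 + 2 = 802)
c(a, P) = -7/2 - P*(1 + P)/(4*(10 + P)) (c(a, P) = 3 - (((1 + P)/(10 + P))*P + 26)/4 = 3 - (P*(1 + P)/(10 + P) + 26)/4 = 3 - (26 + P*(1 + P)/(10 + P))/4 = 3 + (-13/2 - P*(1 + P)/(4*(10 + P))) = -7/2 - P*(1 + P)/(4*(10 + P)))
1/(c(-16, -22) + n) = 1/((-140 - 1*(-22)² - 15*(-22))/(4*(10 - 22)) + 802) = 1/((¼)*(-140 - 1*484 + 330)/(-12) + 802) = 1/((¼)*(-1/12)*(-140 - 484 + 330) + 802) = 1/((¼)*(-1/12)*(-294) + 802) = 1/(49/8 + 802) = 1/(6465/8) = 8/6465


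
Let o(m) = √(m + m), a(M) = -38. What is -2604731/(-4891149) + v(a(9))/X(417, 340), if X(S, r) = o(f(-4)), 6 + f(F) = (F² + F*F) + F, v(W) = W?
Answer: 2604731/4891149 - 19*√11/11 ≈ -5.1962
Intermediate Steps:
f(F) = -6 + F + 2*F² (f(F) = -6 + ((F² + F*F) + F) = -6 + ((F² + F²) + F) = -6 + (2*F² + F) = -6 + (F + 2*F²) = -6 + F + 2*F²)
o(m) = √2*√m (o(m) = √(2*m) = √2*√m)
X(S, r) = 2*√11 (X(S, r) = √2*√(-6 - 4 + 2*(-4)²) = √2*√(-6 - 4 + 2*16) = √2*√(-6 - 4 + 32) = √2*√22 = 2*√11)
-2604731/(-4891149) + v(a(9))/X(417, 340) = -2604731/(-4891149) - 38*√11/22 = -2604731*(-1/4891149) - 19*√11/11 = 2604731/4891149 - 19*√11/11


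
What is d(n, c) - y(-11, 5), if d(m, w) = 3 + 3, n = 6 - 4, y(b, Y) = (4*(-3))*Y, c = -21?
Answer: 66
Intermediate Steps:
y(b, Y) = -12*Y
n = 2
d(m, w) = 6
d(n, c) - y(-11, 5) = 6 - (-12)*5 = 6 - 1*(-60) = 6 + 60 = 66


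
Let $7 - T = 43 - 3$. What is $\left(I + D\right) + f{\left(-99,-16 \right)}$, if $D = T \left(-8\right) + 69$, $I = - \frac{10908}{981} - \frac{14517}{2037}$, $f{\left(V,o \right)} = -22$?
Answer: $\frac{21667022}{74011} \approx 292.75$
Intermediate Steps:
$T = -33$ ($T = 7 - \left(43 - 3\right) = 7 - 40 = -33$)
$I = - \frac{1350399}{74011}$ ($I = \left(-10908\right) \frac{1}{981} - \frac{4839}{679} = - \frac{1212}{109} - \frac{4839}{679} = - \frac{1350399}{74011} \approx -18.246$)
$D = 333$ ($D = \left(-33\right) \left(-8\right) + 69 = 264 + 69 = 333$)
$\left(I + D\right) + f{\left(-99,-16 \right)} = \left(- \frac{1350399}{74011} + 333\right) - 22 = \frac{23295264}{74011} - 22 = \frac{21667022}{74011}$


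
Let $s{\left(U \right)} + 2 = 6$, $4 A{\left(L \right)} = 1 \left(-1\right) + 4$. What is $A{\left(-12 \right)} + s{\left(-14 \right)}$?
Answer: $\frac{19}{4} \approx 4.75$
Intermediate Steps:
$A{\left(L \right)} = \frac{3}{4}$ ($A{\left(L \right)} = \frac{1 \left(-1\right) + 4}{4} = \frac{-1 + 4}{4} = \frac{1}{4} \cdot 3 = \frac{3}{4}$)
$s{\left(U \right)} = 4$ ($s{\left(U \right)} = -2 + 6 = 4$)
$A{\left(-12 \right)} + s{\left(-14 \right)} = \frac{3}{4} + 4 = \frac{19}{4}$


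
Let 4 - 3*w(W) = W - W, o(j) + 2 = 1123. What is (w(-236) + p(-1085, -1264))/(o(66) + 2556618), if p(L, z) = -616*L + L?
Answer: 2001829/7673217 ≈ 0.26089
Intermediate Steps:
o(j) = 1121 (o(j) = -2 + 1123 = 1121)
p(L, z) = -615*L
w(W) = 4/3 (w(W) = 4/3 - (W - W)/3 = 4/3 - ⅓*0 = 4/3 + 0 = 4/3)
(w(-236) + p(-1085, -1264))/(o(66) + 2556618) = (4/3 - 615*(-1085))/(1121 + 2556618) = (4/3 + 667275)/2557739 = (2001829/3)*(1/2557739) = 2001829/7673217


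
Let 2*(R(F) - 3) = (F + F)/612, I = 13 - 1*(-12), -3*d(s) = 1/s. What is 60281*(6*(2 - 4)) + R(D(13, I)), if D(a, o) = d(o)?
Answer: -33202637101/45900 ≈ -7.2337e+5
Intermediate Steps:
d(s) = -1/(3*s)
I = 25 (I = 13 + 12 = 25)
D(a, o) = -1/(3*o)
R(F) = 3 + F/612 (R(F) = 3 + ((F + F)/612)/2 = 3 + ((2*F)*(1/612))/2 = 3 + (F/306)/2 = 3 + F/612)
60281*(6*(2 - 4)) + R(D(13, I)) = 60281*(6*(2 - 4)) + (3 + (-⅓/25)/612) = 60281*(6*(-2)) + (3 + (-⅓*1/25)/612) = 60281*(-12) + (3 + (1/612)*(-1/75)) = -723372 + (3 - 1/45900) = -723372 + 137699/45900 = -33202637101/45900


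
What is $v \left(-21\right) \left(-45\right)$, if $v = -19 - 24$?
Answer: $-40635$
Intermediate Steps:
$v = -43$ ($v = -19 - 24 = -43$)
$v \left(-21\right) \left(-45\right) = \left(-43\right) \left(-21\right) \left(-45\right) = 903 \left(-45\right) = -40635$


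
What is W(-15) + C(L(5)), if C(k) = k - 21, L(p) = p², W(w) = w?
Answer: -11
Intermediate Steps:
C(k) = -21 + k
W(-15) + C(L(5)) = -15 + (-21 + 5²) = -15 + (-21 + 25) = -15 + 4 = -11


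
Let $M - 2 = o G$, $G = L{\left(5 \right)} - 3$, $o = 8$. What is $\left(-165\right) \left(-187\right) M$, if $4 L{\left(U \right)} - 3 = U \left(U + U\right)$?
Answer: $2591820$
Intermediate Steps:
$L{\left(U \right)} = \frac{3}{4} + \frac{U^{2}}{2}$ ($L{\left(U \right)} = \frac{3}{4} + \frac{U \left(U + U\right)}{4} = \frac{3}{4} + \frac{U 2 U}{4} = \frac{3}{4} + \frac{2 U^{2}}{4} = \frac{3}{4} + \frac{U^{2}}{2}$)
$G = \frac{41}{4}$ ($G = \left(\frac{3}{4} + \frac{5^{2}}{2}\right) - 3 = \left(\frac{3}{4} + \frac{1}{2} \cdot 25\right) - 3 = \left(\frac{3}{4} + \frac{25}{2}\right) - 3 = \frac{53}{4} - 3 = \frac{41}{4} \approx 10.25$)
$M = 84$ ($M = 2 + 8 \cdot \frac{41}{4} = 2 + 82 = 84$)
$\left(-165\right) \left(-187\right) M = \left(-165\right) \left(-187\right) 84 = 30855 \cdot 84 = 2591820$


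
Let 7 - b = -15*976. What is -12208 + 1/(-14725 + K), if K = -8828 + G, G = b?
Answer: -108724449/8906 ≈ -12208.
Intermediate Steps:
b = 14647 (b = 7 - (-15)*976 = 7 - 1*(-14640) = 7 + 14640 = 14647)
G = 14647
K = 5819 (K = -8828 + 14647 = 5819)
-12208 + 1/(-14725 + K) = -12208 + 1/(-14725 + 5819) = -12208 + 1/(-8906) = -12208 - 1/8906 = -108724449/8906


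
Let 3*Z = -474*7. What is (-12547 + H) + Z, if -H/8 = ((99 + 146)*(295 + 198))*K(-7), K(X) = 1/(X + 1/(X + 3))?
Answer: 119627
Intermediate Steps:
Z = -1106 (Z = (-474*7)/3 = (⅓)*(-3318) = -1106)
K(X) = 1/(X + 1/(3 + X))
H = 133280 (H = -8*(99 + 146)*(295 + 198)*(3 - 7)/(1 + (-7)² + 3*(-7)) = -8*245*493*-4/(1 + 49 - 21) = -966280*-4/29 = -966280*(1/29)*(-4) = -966280*(-4)/29 = -8*(-16660) = 133280)
(-12547 + H) + Z = (-12547 + 133280) - 1106 = 120733 - 1106 = 119627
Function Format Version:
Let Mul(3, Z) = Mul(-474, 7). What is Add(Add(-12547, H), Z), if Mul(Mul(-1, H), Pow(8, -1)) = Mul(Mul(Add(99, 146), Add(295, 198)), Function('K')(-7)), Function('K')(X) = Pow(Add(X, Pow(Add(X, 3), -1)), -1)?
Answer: 119627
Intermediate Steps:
Z = -1106 (Z = Mul(Rational(1, 3), Mul(-474, 7)) = Mul(Rational(1, 3), -3318) = -1106)
Function('K')(X) = Pow(Add(X, Pow(Add(3, X), -1)), -1)
H = 133280 (H = Mul(-8, Mul(Mul(Add(99, 146), Add(295, 198)), Mul(Pow(Add(1, Pow(-7, 2), Mul(3, -7)), -1), Add(3, -7)))) = Mul(-8, Mul(Mul(245, 493), Mul(Pow(Add(1, 49, -21), -1), -4))) = Mul(-8, Mul(120785, Mul(Pow(29, -1), -4))) = Mul(-8, Mul(120785, Mul(Rational(1, 29), -4))) = Mul(-8, Mul(120785, Rational(-4, 29))) = Mul(-8, -16660) = 133280)
Add(Add(-12547, H), Z) = Add(Add(-12547, 133280), -1106) = Add(120733, -1106) = 119627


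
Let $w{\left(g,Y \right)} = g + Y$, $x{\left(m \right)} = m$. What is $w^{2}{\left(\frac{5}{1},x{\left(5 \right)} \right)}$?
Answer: $100$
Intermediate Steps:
$w{\left(g,Y \right)} = Y + g$
$w^{2}{\left(\frac{5}{1},x{\left(5 \right)} \right)} = \left(5 + \frac{5}{1}\right)^{2} = \left(5 + 5 \cdot 1\right)^{2} = \left(5 + 5\right)^{2} = 10^{2} = 100$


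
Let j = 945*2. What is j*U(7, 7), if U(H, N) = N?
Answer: 13230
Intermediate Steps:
j = 1890
j*U(7, 7) = 1890*7 = 13230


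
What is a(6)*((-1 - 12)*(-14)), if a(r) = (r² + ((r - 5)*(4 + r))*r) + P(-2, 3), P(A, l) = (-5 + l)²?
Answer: 18200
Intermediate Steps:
a(r) = 4 + r² + r*(-5 + r)*(4 + r) (a(r) = (r² + ((r - 5)*(4 + r))*r) + (-5 + 3)² = (r² + ((-5 + r)*(4 + r))*r) + (-2)² = (r² + r*(-5 + r)*(4 + r)) + 4 = 4 + r² + r*(-5 + r)*(4 + r))
a(6)*((-1 - 12)*(-14)) = (4 + 6³ - 20*6)*((-1 - 12)*(-14)) = (4 + 216 - 120)*(-13*(-14)) = 100*182 = 18200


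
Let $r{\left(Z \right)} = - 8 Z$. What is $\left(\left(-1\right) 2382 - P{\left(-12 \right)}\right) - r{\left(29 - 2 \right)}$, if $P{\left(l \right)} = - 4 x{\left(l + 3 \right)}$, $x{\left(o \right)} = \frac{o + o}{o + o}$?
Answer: $-2162$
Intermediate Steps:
$x{\left(o \right)} = 1$ ($x{\left(o \right)} = \frac{2 o}{2 o} = 2 o \frac{1}{2 o} = 1$)
$P{\left(l \right)} = -4$ ($P{\left(l \right)} = \left(-4\right) 1 = -4$)
$\left(\left(-1\right) 2382 - P{\left(-12 \right)}\right) - r{\left(29 - 2 \right)} = \left(\left(-1\right) 2382 - -4\right) - - 8 \left(29 - 2\right) = \left(-2382 + 4\right) - \left(-8\right) 27 = -2378 - -216 = -2378 + 216 = -2162$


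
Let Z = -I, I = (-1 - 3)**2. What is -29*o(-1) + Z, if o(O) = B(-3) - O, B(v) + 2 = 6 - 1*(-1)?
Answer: -190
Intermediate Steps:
B(v) = 5 (B(v) = -2 + (6 - 1*(-1)) = -2 + (6 + 1) = -2 + 7 = 5)
I = 16 (I = (-4)**2 = 16)
o(O) = 5 - O
Z = -16 (Z = -1*16 = -16)
-29*o(-1) + Z = -29*(5 - 1*(-1)) - 16 = -29*(5 + 1) - 16 = -29*6 - 16 = -174 - 16 = -190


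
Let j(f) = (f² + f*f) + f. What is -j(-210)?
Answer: -87990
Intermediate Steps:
j(f) = f + 2*f² (j(f) = (f² + f²) + f = 2*f² + f = f + 2*f²)
-j(-210) = -(-210)*(1 + 2*(-210)) = -(-210)*(1 - 420) = -(-210)*(-419) = -1*87990 = -87990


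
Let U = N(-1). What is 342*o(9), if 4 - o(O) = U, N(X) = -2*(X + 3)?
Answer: 2736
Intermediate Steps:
N(X) = -6 - 2*X (N(X) = -2*(3 + X) = -6 - 2*X)
U = -4 (U = -6 - 2*(-1) = -6 + 2 = -4)
o(O) = 8 (o(O) = 4 - 1*(-4) = 4 + 4 = 8)
342*o(9) = 342*8 = 2736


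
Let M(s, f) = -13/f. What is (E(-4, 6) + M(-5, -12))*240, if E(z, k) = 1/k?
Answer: 300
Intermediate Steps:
(E(-4, 6) + M(-5, -12))*240 = (1/6 - 13/(-12))*240 = (1/6 - 13*(-1/12))*240 = (1/6 + 13/12)*240 = (5/4)*240 = 300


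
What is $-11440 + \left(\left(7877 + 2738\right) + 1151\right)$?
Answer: $326$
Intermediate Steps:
$-11440 + \left(\left(7877 + 2738\right) + 1151\right) = -11440 + \left(10615 + 1151\right) = -11440 + 11766 = 326$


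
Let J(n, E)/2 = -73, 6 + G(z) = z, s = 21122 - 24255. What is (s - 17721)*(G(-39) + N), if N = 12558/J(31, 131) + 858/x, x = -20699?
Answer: 4129673200980/1511027 ≈ 2.7330e+6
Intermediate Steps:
s = -3133
G(z) = -6 + z
J(n, E) = -146 (J(n, E) = 2*(-73) = -146)
N = -130031655/1511027 (N = 12558/(-146) + 858/(-20699) = 12558*(-1/146) + 858*(-1/20699) = -6279/73 - 858/20699 = -130031655/1511027 ≈ -86.055)
(s - 17721)*(G(-39) + N) = (-3133 - 17721)*((-6 - 39) - 130031655/1511027) = -20854*(-45 - 130031655/1511027) = -20854*(-198027870/1511027) = 4129673200980/1511027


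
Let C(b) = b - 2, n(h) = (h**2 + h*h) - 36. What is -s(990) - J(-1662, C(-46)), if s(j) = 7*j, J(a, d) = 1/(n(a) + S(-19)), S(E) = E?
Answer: -38284320691/5524433 ≈ -6930.0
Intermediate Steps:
n(h) = -36 + 2*h**2 (n(h) = (h**2 + h**2) - 36 = 2*h**2 - 36 = -36 + 2*h**2)
C(b) = -2 + b
J(a, d) = 1/(-55 + 2*a**2) (J(a, d) = 1/((-36 + 2*a**2) - 19) = 1/(-55 + 2*a**2))
-s(990) - J(-1662, C(-46)) = -7*990 - 1/(-55 + 2*(-1662)**2) = -1*6930 - 1/(-55 + 2*2762244) = -6930 - 1/(-55 + 5524488) = -6930 - 1/5524433 = -38284320691/5524433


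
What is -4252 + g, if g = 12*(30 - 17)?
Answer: -4096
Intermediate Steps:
g = 156 (g = 12*13 = 156)
-4252 + g = -4252 + 156 = -4096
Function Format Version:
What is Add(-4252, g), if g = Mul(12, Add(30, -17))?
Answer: -4096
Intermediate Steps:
g = 156 (g = Mul(12, 13) = 156)
Add(-4252, g) = Add(-4252, 156) = -4096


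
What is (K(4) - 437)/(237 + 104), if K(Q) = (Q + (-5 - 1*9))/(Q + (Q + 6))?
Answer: -3064/2387 ≈ -1.2836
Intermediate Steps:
K(Q) = (-14 + Q)/(6 + 2*Q) (K(Q) = (Q + (-5 - 9))/(Q + (6 + Q)) = (Q - 14)/(6 + 2*Q) = (-14 + Q)/(6 + 2*Q))
(K(4) - 437)/(237 + 104) = ((-14 + 4)/(2*(3 + 4)) - 437)/(237 + 104) = ((½)*(-10)/7 - 437)/341 = ((½)*(⅐)*(-10) - 437)*(1/341) = (-5/7 - 437)*(1/341) = -3064/7*1/341 = -3064/2387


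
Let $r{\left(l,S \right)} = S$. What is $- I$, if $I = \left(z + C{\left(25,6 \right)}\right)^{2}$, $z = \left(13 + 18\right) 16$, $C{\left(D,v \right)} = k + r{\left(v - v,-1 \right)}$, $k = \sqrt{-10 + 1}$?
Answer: $-245016 - 2970 i \approx -2.4502 \cdot 10^{5} - 2970.0 i$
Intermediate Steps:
$k = 3 i$ ($k = \sqrt{-9} = 3 i \approx 3.0 i$)
$C{\left(D,v \right)} = -1 + 3 i$ ($C{\left(D,v \right)} = 3 i - 1 = -1 + 3 i$)
$z = 496$ ($z = 31 \cdot 16 = 496$)
$I = \left(495 + 3 i\right)^{2}$ ($I = \left(496 - \left(1 - 3 i\right)\right)^{2} = \left(495 + 3 i\right)^{2} \approx 2.4502 \cdot 10^{5} + 2970.0 i$)
$- I = - (245016 + 2970 i) = -245016 - 2970 i$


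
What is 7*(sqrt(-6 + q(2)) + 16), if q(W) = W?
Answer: 112 + 14*I ≈ 112.0 + 14.0*I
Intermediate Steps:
7*(sqrt(-6 + q(2)) + 16) = 7*(sqrt(-6 + 2) + 16) = 7*(sqrt(-4) + 16) = 7*(2*I + 16) = 7*(16 + 2*I) = 112 + 14*I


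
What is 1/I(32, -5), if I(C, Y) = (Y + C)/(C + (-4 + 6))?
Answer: 34/27 ≈ 1.2593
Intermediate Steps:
I(C, Y) = (C + Y)/(2 + C) (I(C, Y) = (C + Y)/(C + 2) = (C + Y)/(2 + C))
1/I(32, -5) = 1/((32 - 5)/(2 + 32)) = 1/(27/34) = 34/27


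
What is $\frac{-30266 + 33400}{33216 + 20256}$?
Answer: $\frac{1567}{26736} \approx 0.05861$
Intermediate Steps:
$\frac{-30266 + 33400}{33216 + 20256} = \frac{3134}{53472} = 3134 \cdot \frac{1}{53472} = \frac{1567}{26736}$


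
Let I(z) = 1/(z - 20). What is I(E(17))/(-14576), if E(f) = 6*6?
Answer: -1/233216 ≈ -4.2879e-6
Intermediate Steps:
E(f) = 36
I(z) = 1/(-20 + z)
I(E(17))/(-14576) = 1/((-20 + 36)*(-14576)) = -1/14576/16 = (1/16)*(-1/14576) = -1/233216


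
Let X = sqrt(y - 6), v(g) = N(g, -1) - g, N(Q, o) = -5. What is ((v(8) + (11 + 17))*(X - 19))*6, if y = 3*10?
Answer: -1710 + 180*sqrt(6) ≈ -1269.1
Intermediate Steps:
y = 30
v(g) = -5 - g
X = 2*sqrt(6) (X = sqrt(30 - 6) = sqrt(24) = 2*sqrt(6) ≈ 4.8990)
((v(8) + (11 + 17))*(X - 19))*6 = (((-5 - 1*8) + (11 + 17))*(2*sqrt(6) - 19))*6 = (((-5 - 8) + 28)*(-19 + 2*sqrt(6)))*6 = ((-13 + 28)*(-19 + 2*sqrt(6)))*6 = (15*(-19 + 2*sqrt(6)))*6 = (-285 + 30*sqrt(6))*6 = -1710 + 180*sqrt(6)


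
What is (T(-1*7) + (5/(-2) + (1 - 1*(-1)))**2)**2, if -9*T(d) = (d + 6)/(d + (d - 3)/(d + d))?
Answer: 529/9801 ≈ 0.053974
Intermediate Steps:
T(d) = -(6 + d)/(9*(d + (-3 + d)/(2*d))) (T(d) = -(d + 6)/(9*(d + (d - 3)/(d + d))) = -(6 + d)/(9*(d + (-3 + d)/((2*d)))) = -(6 + d)/(9*(d + (-3 + d)*(1/(2*d)))) = -(6 + d)/(9*(d + (-3 + d)/(2*d))))
(T(-1*7) + (5/(-2) + (1 - 1*(-1)))**2)**2 = (-2*(-1*7)*(6 - 1*7)/(-27 + 9*(-1*7) + 18*(-1*7)**2) + (5/(-2) + (1 - 1*(-1)))**2)**2 = (-2*(-7)*(6 - 7)/(-27 + 9*(-7) + 18*(-7)**2) + (5*(-1/2) + (1 + 1))**2)**2 = (-2*(-7)*(-1)/(-27 - 63 + 18*49) + (-5/2 + 2)**2)**2 = (-2*(-7)*(-1)/(-27 - 63 + 882) + (-1/2)**2)**2 = (-2*(-7)*(-1)/792 + 1/4)**2 = (-2*(-7)*1/792*(-1) + 1/4)**2 = (-7/396 + 1/4)**2 = (23/99)**2 = 529/9801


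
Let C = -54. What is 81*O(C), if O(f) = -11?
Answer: -891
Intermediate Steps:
81*O(C) = 81*(-11) = -891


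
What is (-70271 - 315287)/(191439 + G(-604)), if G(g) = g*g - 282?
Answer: -385558/555973 ≈ -0.69348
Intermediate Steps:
G(g) = -282 + g² (G(g) = g² - 282 = -282 + g²)
(-70271 - 315287)/(191439 + G(-604)) = (-70271 - 315287)/(191439 + (-282 + (-604)²)) = -385558/(191439 + (-282 + 364816)) = -385558/(191439 + 364534) = -385558/555973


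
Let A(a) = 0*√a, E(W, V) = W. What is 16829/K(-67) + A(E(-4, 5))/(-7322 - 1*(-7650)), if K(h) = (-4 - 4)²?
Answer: 16829/64 ≈ 262.95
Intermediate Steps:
K(h) = 64 (K(h) = (-8)² = 64)
A(a) = 0
16829/K(-67) + A(E(-4, 5))/(-7322 - 1*(-7650)) = 16829/64 + 0/(-7322 - 1*(-7650)) = 16829*(1/64) + 0/(-7322 + 7650) = 16829/64 + 0/328 = 16829/64 + 0*(1/328) = 16829/64 + 0 = 16829/64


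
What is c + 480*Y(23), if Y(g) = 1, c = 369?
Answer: 849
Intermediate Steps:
c + 480*Y(23) = 369 + 480*1 = 369 + 480 = 849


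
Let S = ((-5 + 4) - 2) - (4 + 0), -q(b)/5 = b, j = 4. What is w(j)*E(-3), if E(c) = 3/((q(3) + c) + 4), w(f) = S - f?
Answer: 33/14 ≈ 2.3571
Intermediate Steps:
q(b) = -5*b
S = -7 (S = (-1 - 2) - 1*4 = -3 - 4 = -7)
w(f) = -7 - f
E(c) = 3/(-11 + c) (E(c) = 3/((-5*3 + c) + 4) = 3/((-15 + c) + 4) = 3/(-11 + c))
w(j)*E(-3) = (-7 - 1*4)*(3/(-11 - 3)) = (-7 - 4)*(3/(-14)) = -33*(-1)/14 = -11*(-3/14) = 33/14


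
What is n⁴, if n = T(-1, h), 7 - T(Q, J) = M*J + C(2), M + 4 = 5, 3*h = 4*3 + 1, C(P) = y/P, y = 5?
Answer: 1/1296 ≈ 0.00077160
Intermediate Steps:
C(P) = 5/P
h = 13/3 (h = (4*3 + 1)/3 = (12 + 1)/3 = (⅓)*13 = 13/3 ≈ 4.3333)
M = 1 (M = -4 + 5 = 1)
T(Q, J) = 9/2 - J (T(Q, J) = 7 - (1*J + 5/2) = 7 - (J + 5*(½)) = 7 - (J + 5/2) = 7 - (5/2 + J) = 7 + (-5/2 - J) = 9/2 - J)
n = ⅙ (n = 9/2 - 1*13/3 = 9/2 - 13/3 = ⅙ ≈ 0.16667)
n⁴ = (⅙)⁴ = 1/1296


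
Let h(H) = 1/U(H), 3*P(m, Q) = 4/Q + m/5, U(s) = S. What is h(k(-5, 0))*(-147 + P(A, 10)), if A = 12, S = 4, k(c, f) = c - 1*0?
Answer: -2191/60 ≈ -36.517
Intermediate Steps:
k(c, f) = c (k(c, f) = c + 0 = c)
U(s) = 4
P(m, Q) = m/15 + 4/(3*Q) (P(m, Q) = (4/Q + m/5)/3 = m/15 + 4/(3*Q))
h(H) = ¼ (h(H) = 1/4 = ¼)
h(k(-5, 0))*(-147 + P(A, 10)) = (-147 + (1/15)*(20 + 10*12)/10)/4 = (-147 + (1/15)*(⅒)*(20 + 120))/4 = (-147 + (1/15)*(⅒)*140)/4 = (-147 + 14/15)/4 = (¼)*(-2191/15) = -2191/60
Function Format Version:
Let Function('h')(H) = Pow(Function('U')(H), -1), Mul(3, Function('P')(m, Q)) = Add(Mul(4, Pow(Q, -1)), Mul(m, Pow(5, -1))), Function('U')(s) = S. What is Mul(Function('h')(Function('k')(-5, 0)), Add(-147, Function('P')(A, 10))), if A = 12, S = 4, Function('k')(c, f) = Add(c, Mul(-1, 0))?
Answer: Rational(-2191, 60) ≈ -36.517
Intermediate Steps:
Function('k')(c, f) = c (Function('k')(c, f) = Add(c, 0) = c)
Function('U')(s) = 4
Function('P')(m, Q) = Add(Mul(Rational(1, 15), m), Mul(Rational(4, 3), Pow(Q, -1))) (Function('P')(m, Q) = Mul(Rational(1, 3), Add(Mul(4, Pow(Q, -1)), Mul(m, Pow(5, -1)))) = Mul(Rational(1, 3), Add(Mul(4, Pow(Q, -1)), Mul(m, Rational(1, 5)))) = Mul(Rational(1, 3), Add(Mul(4, Pow(Q, -1)), Mul(Rational(1, 5), m))) = Add(Mul(Rational(1, 15), m), Mul(Rational(4, 3), Pow(Q, -1))))
Function('h')(H) = Rational(1, 4) (Function('h')(H) = Pow(4, -1) = Rational(1, 4))
Mul(Function('h')(Function('k')(-5, 0)), Add(-147, Function('P')(A, 10))) = Mul(Rational(1, 4), Add(-147, Mul(Rational(1, 15), Pow(10, -1), Add(20, Mul(10, 12))))) = Mul(Rational(1, 4), Add(-147, Mul(Rational(1, 15), Rational(1, 10), Add(20, 120)))) = Mul(Rational(1, 4), Add(-147, Mul(Rational(1, 15), Rational(1, 10), 140))) = Mul(Rational(1, 4), Add(-147, Rational(14, 15))) = Mul(Rational(1, 4), Rational(-2191, 15)) = Rational(-2191, 60)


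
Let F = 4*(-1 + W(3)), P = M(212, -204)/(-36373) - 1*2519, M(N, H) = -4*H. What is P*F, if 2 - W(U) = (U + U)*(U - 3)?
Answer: -366497612/36373 ≈ -10076.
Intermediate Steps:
W(U) = 2 - 2*U*(-3 + U) (W(U) = 2 - (U + U)*(U - 3) = 2 - 2*U*(-3 + U))
P = -91624403/36373 (P = -4*(-204)/(-36373) - 1*2519 = 816*(-1/36373) - 2519 = -816/36373 - 2519 = -91624403/36373 ≈ -2519.0)
F = 4 (F = 4*(-1 + (2 - 2*3**2 + 6*3)) = 4*(-1 + (2 - 2*9 + 18)) = 4*(-1 + (2 - 18 + 18)) = 4*(-1 + 2) = 4*1 = 4)
P*F = -91624403/36373*4 = -366497612/36373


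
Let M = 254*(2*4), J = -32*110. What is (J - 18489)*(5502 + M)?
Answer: -165815806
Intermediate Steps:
J = -3520
M = 2032 (M = 254*8 = 2032)
(J - 18489)*(5502 + M) = (-3520 - 18489)*(5502 + 2032) = -22009*7534 = -165815806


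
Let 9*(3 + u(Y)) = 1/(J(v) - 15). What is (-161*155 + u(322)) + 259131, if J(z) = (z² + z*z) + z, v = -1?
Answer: 29505797/126 ≈ 2.3417e+5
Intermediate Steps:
J(z) = z + 2*z² (J(z) = (z² + z²) + z = 2*z² + z = z + 2*z²)
u(Y) = -379/126 (u(Y) = -3 + 1/(9*(-(1 + 2*(-1)) - 15)) = -3 + 1/(9*(-(1 - 2) - 15)) = -3 + 1/(9*(-1*(-1) - 15)) = -3 + 1/(9*(1 - 15)) = -3 + (⅑)/(-14) = -3 + (⅑)*(-1/14) = -3 - 1/126 = -379/126)
(-161*155 + u(322)) + 259131 = (-161*155 - 379/126) + 259131 = (-24955 - 379/126) + 259131 = -3144709/126 + 259131 = 29505797/126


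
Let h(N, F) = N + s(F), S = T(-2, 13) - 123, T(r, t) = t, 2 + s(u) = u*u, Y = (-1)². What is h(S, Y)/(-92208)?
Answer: 37/30736 ≈ 0.0012038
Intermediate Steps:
Y = 1
s(u) = -2 + u² (s(u) = -2 + u*u = -2 + u²)
S = -110 (S = 13 - 123 = -110)
h(N, F) = -2 + N + F² (h(N, F) = N + (-2 + F²) = -2 + N + F²)
h(S, Y)/(-92208) = (-2 - 110 + 1²)/(-92208) = (-2 - 110 + 1)*(-1/92208) = -111*(-1/92208) = 37/30736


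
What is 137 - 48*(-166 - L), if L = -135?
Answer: 1625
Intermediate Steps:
137 - 48*(-166 - L) = 137 - 48*(-166 - 1*(-135)) = 137 - 48*(-166 + 135) = 137 - 48*(-31) = 137 + 1488 = 1625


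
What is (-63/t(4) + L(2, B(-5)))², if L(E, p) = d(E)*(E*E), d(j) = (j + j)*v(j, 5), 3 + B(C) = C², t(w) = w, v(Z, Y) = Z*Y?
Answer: 332929/16 ≈ 20808.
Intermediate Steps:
v(Z, Y) = Y*Z
B(C) = -3 + C²
d(j) = 10*j² (d(j) = (j + j)*(5*j) = (2*j)*(5*j) = 10*j²)
L(E, p) = 10*E⁴ (L(E, p) = (10*E²)*(E*E) = (10*E²)*E² = 10*E⁴)
(-63/t(4) + L(2, B(-5)))² = (-63/4 + 10*2⁴)² = (-63*¼ + 10*16)² = (-63/4 + 160)² = (577/4)² = 332929/16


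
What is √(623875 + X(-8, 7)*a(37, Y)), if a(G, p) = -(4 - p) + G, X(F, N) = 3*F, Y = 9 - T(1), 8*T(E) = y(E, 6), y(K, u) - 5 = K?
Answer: √622885 ≈ 789.23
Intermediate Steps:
y(K, u) = 5 + K
T(E) = 5/8 + E/8 (T(E) = (5 + E)/8 = 5/8 + E/8)
Y = 33/4 (Y = 9 - (5/8 + (⅛)*1) = 9 - (5/8 + ⅛) = 9 - 1*¾ = 9 - ¾ = 33/4 ≈ 8.2500)
a(G, p) = -4 + G + p (a(G, p) = (-4 + p) + G = -4 + G + p)
√(623875 + X(-8, 7)*a(37, Y)) = √(623875 + (3*(-8))*(-4 + 37 + 33/4)) = √(623875 - 24*165/4) = √(623875 - 990) = √622885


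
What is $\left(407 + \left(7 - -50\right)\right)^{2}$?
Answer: $215296$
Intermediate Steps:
$\left(407 + \left(7 - -50\right)\right)^{2} = \left(407 + \left(7 + 50\right)\right)^{2} = \left(407 + 57\right)^{2} = 464^{2} = 215296$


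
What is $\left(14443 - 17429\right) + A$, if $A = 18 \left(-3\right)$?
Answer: $-3040$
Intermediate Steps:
$A = -54$
$\left(14443 - 17429\right) + A = \left(14443 - 17429\right) - 54 = -2986 - 54 = -3040$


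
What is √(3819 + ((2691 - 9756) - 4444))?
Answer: I*√7690 ≈ 87.693*I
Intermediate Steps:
√(3819 + ((2691 - 9756) - 4444)) = √(3819 + (-7065 - 4444)) = √(3819 - 11509) = √(-7690) = I*√7690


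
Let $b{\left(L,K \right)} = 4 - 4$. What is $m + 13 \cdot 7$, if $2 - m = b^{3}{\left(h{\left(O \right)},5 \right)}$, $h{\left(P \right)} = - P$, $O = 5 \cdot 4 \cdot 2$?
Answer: $93$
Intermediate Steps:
$O = 40$ ($O = 20 \cdot 2 = 40$)
$b{\left(L,K \right)} = 0$ ($b{\left(L,K \right)} = 4 - 4 = 0$)
$m = 2$ ($m = 2 - 0^{3} = 2 - 0 = 2 + 0 = 2$)
$m + 13 \cdot 7 = 2 + 13 \cdot 7 = 2 + 91 = 93$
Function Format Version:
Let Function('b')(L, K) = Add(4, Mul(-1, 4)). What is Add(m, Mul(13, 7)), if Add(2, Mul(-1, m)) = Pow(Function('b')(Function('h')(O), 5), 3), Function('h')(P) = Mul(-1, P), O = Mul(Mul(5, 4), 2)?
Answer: 93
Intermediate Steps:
O = 40 (O = Mul(20, 2) = 40)
Function('b')(L, K) = 0 (Function('b')(L, K) = Add(4, -4) = 0)
m = 2 (m = Add(2, Mul(-1, Pow(0, 3))) = Add(2, Mul(-1, 0)) = Add(2, 0) = 2)
Add(m, Mul(13, 7)) = Add(2, Mul(13, 7)) = Add(2, 91) = 93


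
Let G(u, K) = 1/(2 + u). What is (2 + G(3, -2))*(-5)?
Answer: -11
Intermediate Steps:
(2 + G(3, -2))*(-5) = (2 + 1/(2 + 3))*(-5) = (2 + 1/5)*(-5) = (2 + ⅕)*(-5) = (11/5)*(-5) = -11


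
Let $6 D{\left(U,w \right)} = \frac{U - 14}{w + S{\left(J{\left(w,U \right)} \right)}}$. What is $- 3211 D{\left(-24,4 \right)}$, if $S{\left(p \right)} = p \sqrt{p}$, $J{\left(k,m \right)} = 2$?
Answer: $\frac{61009}{6} - \frac{61009 \sqrt{2}}{12} \approx 2978.2$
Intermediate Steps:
$S{\left(p \right)} = p^{\frac{3}{2}}$
$D{\left(U,w \right)} = \frac{-14 + U}{6 \left(w + 2 \sqrt{2}\right)}$ ($D{\left(U,w \right)} = \frac{\left(U - 14\right) \frac{1}{w + 2^{\frac{3}{2}}}}{6} = \frac{\left(-14 + U\right) \frac{1}{w + 2 \sqrt{2}}}{6} = \frac{\frac{1}{w + 2 \sqrt{2}} \left(-14 + U\right)}{6} = \frac{-14 + U}{6 \left(w + 2 \sqrt{2}\right)}$)
$- 3211 D{\left(-24,4 \right)} = - 3211 \frac{-14 - 24}{6 \left(4 + 2 \sqrt{2}\right)} = - 3211 \cdot \frac{1}{6} \frac{1}{4 + 2 \sqrt{2}} \left(-38\right) = - 3211 \left(- \frac{19}{3 \left(4 + 2 \sqrt{2}\right)}\right) = \frac{61009}{3 \left(4 + 2 \sqrt{2}\right)}$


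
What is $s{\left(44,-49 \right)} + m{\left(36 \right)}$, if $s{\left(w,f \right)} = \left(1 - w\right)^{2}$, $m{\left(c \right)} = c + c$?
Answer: $1921$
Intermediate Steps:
$m{\left(c \right)} = 2 c$
$s{\left(44,-49 \right)} + m{\left(36 \right)} = \left(-1 + 44\right)^{2} + 2 \cdot 36 = 43^{2} + 72 = 1849 + 72 = 1921$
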